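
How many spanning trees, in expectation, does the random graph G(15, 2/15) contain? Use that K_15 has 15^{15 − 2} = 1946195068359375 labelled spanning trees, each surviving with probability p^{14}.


K_15 has 15^{15 − 2} = 1946195068359375 labelled spanning trees.
For each such spanning tree H, let X_H = 1 if all 14 edges of H are present in G. Then P[X_H = 1] = p^{14} = (2/15)^{14} = 16384/29192926025390625.
By linearity of expectation: E[X] = Σ_H E[X_H] = 1946195068359375 · p^{14} = 1946195068359375 · 16384/29192926025390625 = 16384/15.
Numerically: E[X] ≈ 1.09e+03.

E[X] = 1946195068359375 · (2/15)^{14} = 16384/15 ≈ 1.09e+03.


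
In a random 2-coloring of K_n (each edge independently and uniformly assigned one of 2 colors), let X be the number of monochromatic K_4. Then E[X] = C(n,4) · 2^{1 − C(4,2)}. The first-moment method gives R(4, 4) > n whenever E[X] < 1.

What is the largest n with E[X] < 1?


We need C(n, 4) · 2^{1 − 6} < 1, i.e. C(n, 4) < 2^{6 − 1} = 32.
Check values of n near the boundary:
  n = 5: C(5, 4) = 5; 5 < 32? YES
  n = 6: C(6, 4) = 15; 15 < 32? YES
  n = 7: C(7, 4) = 35; 35 < 32? NO
  n = 8: C(8, 4) = 70; 70 < 32? NO
The largest n with C(n, 4) < 32 is n = 6 (where E[X] = 15/32 ≈ 0.468750). Hence R(4, 4) > 6, i.e. R(4, 4) ≥ 7.

Largest n = 6; hence R(4, 4) > 6.


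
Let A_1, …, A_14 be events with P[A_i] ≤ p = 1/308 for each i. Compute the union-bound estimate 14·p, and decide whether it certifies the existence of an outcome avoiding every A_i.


Union bound: P[∪_{i=1}^{14} A_i] ≤ Σ_i P[A_i] ≤ 14·p = 14·(1/308) = 1/22.
Numerically: 1/22 ≈ 0.0454545.
Is 1/22 < 1? YES.
Since P[∪ A_i] ≤ 1/22 < 1, the complement has P[∩ A_i^c] ≥ 1 − 1/22 = 21/22 > 0, so some outcome avoids every A_i.

14·p = 1/22 ≈ 0.0454545; existence CERTIFIED by the union bound.


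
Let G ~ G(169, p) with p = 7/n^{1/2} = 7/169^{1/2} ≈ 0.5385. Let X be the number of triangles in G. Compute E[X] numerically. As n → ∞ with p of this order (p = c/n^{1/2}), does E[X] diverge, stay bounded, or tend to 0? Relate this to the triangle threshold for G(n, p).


Number of potential triangles: C(169, 3) = 790244.
Each occurs with probability p³ ≈ (0.5385)³ ≈ 1.561220e-01.
By linearity: E[X] = C(169, 3)·p³ ≈ 790244 · 1.561220e-01 ≈ 123374.4615.
Since α = 1/2 < 1, p = c/n^{1/2} ≫ 1/n is above the triangle threshold p ~ 1/n. Asymptotically E[X] ~ (c³/6)·n^{3(1−α)} = (7³/6)·n^{1.5} → ∞; triangles are abundant w.h.p.

E[X] ≈ 123374.4615; in regime p = Θ(1/n^{1/2}) E[X] diverges (above the triangle threshold p ~ 1/n).


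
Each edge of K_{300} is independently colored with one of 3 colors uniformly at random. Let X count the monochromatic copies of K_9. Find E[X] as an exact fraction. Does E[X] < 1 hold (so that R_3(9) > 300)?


E[X] = C(300, 9) · 3^{1 − 36} = 48052241692154700 · 3^{−35} = 48052241692154700/50031545098999707.
As a reduced fraction: E[X] = 16017413897384900/16677181699666569 ≈ 0.960.
Is E[X] < 1? YES.
Since E[X] < 1, there exists a 3-coloring of K_{300} with no monochromatic K_9; hence R_3(9) > 300.

E[X] = 16017413897384900/16677181699666569 ≈ 0.960; E[X] < 1, so R_3(9) > 300.


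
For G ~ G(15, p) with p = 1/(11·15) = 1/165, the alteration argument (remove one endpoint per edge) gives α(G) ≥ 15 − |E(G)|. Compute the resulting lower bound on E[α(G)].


E[|E(G)|] = C(15, 2)·p = 105 · (1/165) = 7/11.
E[α(G)] ≥ n − E[|E(G)|] = 15 − 7/11 = 158/11.
Numerically: ≈ 14.3636.
(This is only a lower bound; the true E[α(G)] may be larger.)

E[α(G)] ≥ 158/11 ≈ 14.3636.


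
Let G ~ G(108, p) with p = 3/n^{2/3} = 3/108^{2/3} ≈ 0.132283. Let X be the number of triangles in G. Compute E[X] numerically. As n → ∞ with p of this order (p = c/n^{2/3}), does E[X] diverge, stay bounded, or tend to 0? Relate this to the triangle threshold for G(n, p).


Number of potential triangles: C(108, 3) = 204156.
Each occurs with probability p³ ≈ (0.132283)³ ≈ 2.31481481e-03.
By linearity: E[X] = C(108, 3)·p³ ≈ 204156 · 2.31481481e-03 ≈ 472.583333.
Since α = 2/3 < 1, p = c/n^{2/3} ≫ 1/n is above the triangle threshold p ~ 1/n. Asymptotically E[X] ~ (c³/6)·n^{3(1−α)} = (3³/6)·n^{1} → ∞; triangles are abundant w.h.p.

E[X] ≈ 472.583333; in regime p = Θ(1/n^{2/3}) E[X] diverges (above the triangle threshold p ~ 1/n).


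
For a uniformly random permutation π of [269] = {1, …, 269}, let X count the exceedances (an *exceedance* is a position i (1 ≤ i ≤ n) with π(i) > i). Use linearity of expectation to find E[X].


Write X = Σ_{i=1}^{269} X_i, where X_i = 1_{π(i) > i}.
For each fixed i, π(i) is uniform over {1, …, 269} (marginal of a uniform permutation), so P[π(i) > i] = (n − i)/n. Summing: Σ_{i=1}^{269} (n − i)/n = (0 + 1 + … + 268)/269 = 269(269 − 1)/(2·269) = (269 − 1)/2.
Hence E[X] = Σ_{i=1}^{269} (269 − i)/269 = 134 ≈ 134.000.

E[X] = 134 = 134.000.


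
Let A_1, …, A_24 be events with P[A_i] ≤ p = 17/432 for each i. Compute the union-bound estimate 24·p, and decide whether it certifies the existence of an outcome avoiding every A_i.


Union bound: P[∪_{i=1}^{24} A_i] ≤ Σ_i P[A_i] ≤ 24·p = 24·(17/432) = 17/18.
Numerically: 17/18 ≈ 0.9444.
Is 17/18 < 1? YES.
Since P[∪ A_i] ≤ 17/18 < 1, the complement has P[∩ A_i^c] ≥ 1 − 17/18 = 1/18 > 0, so some outcome avoids every A_i.

24·p = 17/18 ≈ 0.9444; existence CERTIFIED by the union bound.


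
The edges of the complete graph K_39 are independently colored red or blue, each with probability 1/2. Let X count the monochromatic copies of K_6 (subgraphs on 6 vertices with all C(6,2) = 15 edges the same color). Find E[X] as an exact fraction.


Let X = Σ_S X_S over the C(39, 6) = 3262623 subsets S of size 6, where X_S = 1 if the K_6 on S is monochromatic.
For a fixed S, the K_6 on S has C(6, 2) = 15 edges. P[all 15 edges red] = (1/2)^15, and likewise for blue, so P[monochromatic] = 2·(1/2)^15 = 2^{1 − 15} = 1/16384.
By linearity of expectation: E[X] = C(39, 6) · 2^{1 − 15} = 3262623 · 1/16384 = 3262623/16384.
Numerically: E[X] ≈ 199.13470.

E[X] = C(39,6)·2^(1−C(6,2)) = 3262623/16384 ≈ 199.13470.


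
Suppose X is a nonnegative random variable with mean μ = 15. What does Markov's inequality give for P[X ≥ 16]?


μ = E[X] = 15, a = 16.
Markov: P[X ≥ 16] ≤ μ/a = (15)/16 = 15/16.
Numerically: ≈ 0.9375.
(Since a = 16 > μ = 15.0000, the bound 15/16 is < 1 and informative.)

P[X ≥ 16] ≤ 15/16 ≈ 0.9375.


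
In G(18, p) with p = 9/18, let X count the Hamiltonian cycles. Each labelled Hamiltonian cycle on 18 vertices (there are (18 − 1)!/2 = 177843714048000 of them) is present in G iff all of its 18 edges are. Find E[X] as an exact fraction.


K_18 has (18 − 1)!/2 = 177843714048000 labelled Hamiltonian cycles.
For each such Hamiltonian cycle H, let X_H = 1 if all 18 edges of H are present in G. Then P[X_H = 1] = p^{18} = (1/2)^{18} = 1/262144.
Summing the indicators: E[X] = Σ_H E[X_H] = 177843714048000 · p^{18} = 177843714048000 · 1/262144 = 10854718875/16.
Numerically: E[X] ≈ 6.784e+08.

E[X] = 177843714048000 · (1/2)^{18} = 10854718875/16 ≈ 6.784e+08.


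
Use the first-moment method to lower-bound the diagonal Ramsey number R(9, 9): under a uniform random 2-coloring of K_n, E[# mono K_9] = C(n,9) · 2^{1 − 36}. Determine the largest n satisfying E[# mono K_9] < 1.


We need C(n, 9) · 2^{1 − 36} < 1, i.e. C(n, 9) < 2^{36 − 1} = 34359738368.
Check values of n near the boundary:
  n = 59: C(59, 9) = 12565671261; 12565671261 < 34359738368? YES
  n = 60: C(60, 9) = 14783142660; 14783142660 < 34359738368? YES
  n = 61: C(61, 9) = 17341763505; 17341763505 < 34359738368? YES
  n = 62: C(62, 9) = 20286591270; 20286591270 < 34359738368? YES
  n = 63: C(63, 9) = 23667689815; 23667689815 < 34359738368? YES
  n = 64: C(64, 9) = 27540584512; 27540584512 < 34359738368? YES
  n = 65: C(65, 9) = 31966749880; 31966749880 < 34359738368? YES
  n = 66: C(66, 9) = 37014131440; 37014131440 < 34359738368? NO
  n = 67: C(67, 9) = 42757703560; 42757703560 < 34359738368? NO
The largest n with C(n, 9) < 34359738368 is n = 65 (where E[X] = 3995843735/4294967296 ≈ 0.930). Hence R(9, 9) > 65, i.e. R(9, 9) ≥ 66.

Largest n = 65; hence R(9, 9) > 65.


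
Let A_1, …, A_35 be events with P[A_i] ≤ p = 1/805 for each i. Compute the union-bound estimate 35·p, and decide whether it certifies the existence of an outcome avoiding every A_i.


Union bound: P[∪_{i=1}^{35} A_i] ≤ Σ_i P[A_i] ≤ 35·p = 35·(1/805) = 1/23.
Numerically: 1/23 ≈ 0.04348.
Is 1/23 < 1? YES.
Since P[∪ A_i] ≤ 1/23 < 1, the complement has P[∩ A_i^c] ≥ 1 − 1/23 = 22/23 > 0, so some outcome avoids every A_i.

35·p = 1/23 ≈ 0.04348; existence CERTIFIED by the union bound.


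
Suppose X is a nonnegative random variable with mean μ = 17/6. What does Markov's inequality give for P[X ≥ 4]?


μ = E[X] = 17/6, a = 4.
Markov: P[X ≥ 4] ≤ μ/a = (17/6)/4 = 17/24.
Numerically: ≈ 0.7083.
(Since a = 4 > μ = 2.8333, the bound 17/24 is < 1 and informative.)

P[X ≥ 4] ≤ 17/24 ≈ 0.7083.


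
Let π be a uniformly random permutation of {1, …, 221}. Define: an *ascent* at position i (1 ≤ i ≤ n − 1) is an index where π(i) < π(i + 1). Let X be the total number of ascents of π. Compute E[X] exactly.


Write X = Σ X_I over i = 1, …, 220, with X_I the indicator of one ascent.
There are 220 indicators.
For each fixed i, the pair (π(i), π(i+1)) is a uniformly random ordered pair of distinct values from {1, …, 221}; by symmetry P[π(i) < π(i+1)] = 1/2.
By linearity: E[X] = 220 · (1/2) = (221 − 1) · (1/2) = 110 ≈ 110.0000.

E[X] = 110 = 110.0000.


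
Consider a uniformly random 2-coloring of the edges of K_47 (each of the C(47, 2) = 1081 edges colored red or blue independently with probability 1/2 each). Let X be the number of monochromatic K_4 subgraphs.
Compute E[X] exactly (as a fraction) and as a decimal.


Let X = Σ_S X_S over the C(47, 4) = 178365 subsets S of size 4, where X_S = 1 if the K_4 on S is monochromatic.
For a fixed S, the K_4 on S has C(4, 2) = 6 edges. P[all 6 edges red] = (1/2)^6, and likewise for blue, so P[monochromatic] = 2·(1/2)^6 = 2^{1 − 6} = 1/32.
By linearity of expectation: E[X] = C(47, 4) · 2^{1 − 6} = 178365 · 1/32 = 178365/32.
Numerically: E[X] ≈ 5573.906.

E[X] = C(47,4)·2^(1−C(4,2)) = 178365/32 ≈ 5573.906.


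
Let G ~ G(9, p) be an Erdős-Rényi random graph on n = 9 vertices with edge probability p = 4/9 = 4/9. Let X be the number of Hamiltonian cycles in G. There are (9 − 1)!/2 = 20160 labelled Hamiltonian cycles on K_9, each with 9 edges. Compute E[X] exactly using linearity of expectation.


K_9 has (9 − 1)!/2 = 20160 labelled Hamiltonian cycles.
For each such Hamiltonian cycle H, let X_H = 1 if all 9 edges of H are present in G. Then P[X_H = 1] = p^{9} = (4/9)^{9} = 262144/387420489.
Summing the indicators: E[X] = Σ_H E[X_H] = 20160 · p^{9} = 20160 · 262144/387420489 = 587202560/43046721.
Numerically: E[X] ≈ 13.6.

E[X] = 20160 · (4/9)^{9} = 587202560/43046721 ≈ 13.6.


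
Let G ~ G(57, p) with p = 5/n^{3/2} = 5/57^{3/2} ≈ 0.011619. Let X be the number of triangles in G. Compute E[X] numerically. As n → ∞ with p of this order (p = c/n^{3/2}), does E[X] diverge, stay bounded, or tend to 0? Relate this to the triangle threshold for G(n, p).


Number of potential triangles: C(57, 3) = 29260.
Each occurs with probability p³ ≈ (0.011619)³ ≈ 1.5684590e-06.
By linearity: E[X] = C(57, 3)·p³ ≈ 29260 · 1.5684590e-06 ≈ 0.04589.
Since α = 3/2 > 1, p = c/n^{3/2} = o(1/n) is below the triangle threshold p ~ 1/n. Asymptotically E[X] ~ (c³/6)·n^{3(1−α)} = (5³/6)·n^{-1.5} → 0, so by Markov's inequality G has no triangles w.h.p.

E[X] ≈ 0.04589; in regime p = Θ(1/n^{3/2}) E[X] tends to 0 (below the triangle threshold p ~ 1/n).


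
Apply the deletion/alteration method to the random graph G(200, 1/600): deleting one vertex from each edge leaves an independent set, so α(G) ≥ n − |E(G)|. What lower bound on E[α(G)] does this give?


E[|E(G)|] = C(200, 2)·p = 19900 · (1/600) = 199/6.
E[α(G)] ≥ n − E[|E(G)|] = 200 − 199/6 = 1001/6.
Numerically: ≈ 166.8333.
(This is only a lower bound; the true E[α(G)] may be larger.)

E[α(G)] ≥ 1001/6 ≈ 166.8333.


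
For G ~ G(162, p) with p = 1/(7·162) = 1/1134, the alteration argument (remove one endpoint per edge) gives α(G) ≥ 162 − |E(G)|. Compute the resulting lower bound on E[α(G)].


E[|E(G)|] = C(162, 2)·p = 13041 · (1/1134) = 23/2.
E[α(G)] ≥ n − E[|E(G)|] = 162 − 23/2 = 301/2.
Numerically: ≈ 150.5000.
(This is only a lower bound; the true E[α(G)] may be larger.)

E[α(G)] ≥ 301/2 ≈ 150.5000.


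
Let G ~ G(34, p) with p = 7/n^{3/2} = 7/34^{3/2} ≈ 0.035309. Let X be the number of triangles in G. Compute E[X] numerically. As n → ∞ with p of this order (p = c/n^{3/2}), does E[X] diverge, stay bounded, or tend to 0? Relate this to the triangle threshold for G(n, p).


Number of potential triangles: C(34, 3) = 5984.
Each occurs with probability p³ ≈ (0.035309)³ ≈ 4.4018881e-05.
By linearity: E[X] = C(34, 3)·p³ ≈ 5984 · 4.4018881e-05 ≈ 0.26341.
Since α = 3/2 > 1, p = c/n^{3/2} = o(1/n) is below the triangle threshold p ~ 1/n. Asymptotically E[X] ~ (c³/6)·n^{3(1−α)} = (7³/6)·n^{-1.5} → 0, so by Markov's inequality G has no triangles w.h.p.

E[X] ≈ 0.26341; in regime p = Θ(1/n^{3/2}) E[X] tends to 0 (below the triangle threshold p ~ 1/n).


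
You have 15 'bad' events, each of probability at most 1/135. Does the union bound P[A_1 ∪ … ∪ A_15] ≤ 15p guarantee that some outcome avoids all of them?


Union bound: P[∪_{i=1}^{15} A_i] ≤ Σ_i P[A_i] ≤ 15·p = 15·(1/135) = 1/9.
Numerically: 1/9 ≈ 0.1111111.
Is 1/9 < 1? YES.
Since P[∪ A_i] ≤ 1/9 < 1, the complement has P[∩ A_i^c] ≥ 1 − 1/9 = 8/9 > 0, so some outcome avoids every A_i.

15·p = 1/9 ≈ 0.1111111; existence CERTIFIED by the union bound.


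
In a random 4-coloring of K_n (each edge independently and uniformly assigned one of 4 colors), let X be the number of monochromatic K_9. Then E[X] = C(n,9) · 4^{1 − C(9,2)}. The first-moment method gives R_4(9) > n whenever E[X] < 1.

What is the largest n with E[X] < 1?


We need C(n, 9) · 4^{1 − 36} < 1, i.e. C(n, 9) < 4^{36 − 1} = 1180591620717411303424.
Check values of n near the boundary:
  n = 913: C(913, 9) = 1167605542753639808390; 1167605542753639808390 < 1180591620717411303424? YES
  n = 914: C(914, 9) = 1179217089587653905932; 1179217089587653905932 < 1180591620717411303424? YES
  n = 915: C(915, 9) = 1190931166636537885130; 1190931166636537885130 < 1180591620717411303424? NO
  n = 916: C(916, 9) = 1202748565202942340440; 1202748565202942340440 < 1180591620717411303424? NO
The largest n with C(n, 9) < 1180591620717411303424 is n = 914 (where E[X] = 294804272396913476483/295147905179352825856 ≈ 0.99884). Hence R_4(9) > 914, i.e. R_4(9) ≥ 915.

Largest n = 914; hence R_4(9) > 914.


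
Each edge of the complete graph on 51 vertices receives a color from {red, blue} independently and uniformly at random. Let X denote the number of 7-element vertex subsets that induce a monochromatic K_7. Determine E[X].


Let X = Σ_S X_S over the C(51, 7) = 115775100 subsets S of size 7, where X_S = 1 if the K_7 on S is monochromatic.
For a fixed S, the K_7 on S has C(7, 2) = 21 edges. P[all 21 edges red] = (1/2)^21, and likewise for blue, so P[monochromatic] = 2·(1/2)^21 = 2^{1 − 21} = 1/1048576.
By linearity: E[X] = C(51, 7) · 2^{1 − 21} = 115775100 · 1/1048576 = 28943775/262144.
Numerically: E[X] ≈ 110.4117.

E[X] = C(51,7)·2^(1−C(7,2)) = 28943775/262144 ≈ 110.4117.


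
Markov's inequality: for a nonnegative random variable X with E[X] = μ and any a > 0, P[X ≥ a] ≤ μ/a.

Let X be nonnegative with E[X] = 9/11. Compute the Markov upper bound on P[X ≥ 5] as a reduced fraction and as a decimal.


μ = E[X] = 9/11, a = 5.
Markov: P[X ≥ 5] ≤ μ/a = (9/11)/5 = 9/55.
Numerically: ≈ 0.164.
(Since a = 5 > μ = 0.818, the bound 9/55 is < 1 and informative.)

P[X ≥ 5] ≤ 9/55 ≈ 0.164.


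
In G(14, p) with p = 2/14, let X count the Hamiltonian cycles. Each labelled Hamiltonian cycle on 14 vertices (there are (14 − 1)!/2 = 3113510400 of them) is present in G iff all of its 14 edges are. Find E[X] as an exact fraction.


K_14 has (14 − 1)!/2 = 3113510400 labelled Hamiltonian cycles.
For each such Hamiltonian cycle H, let X_H = 1 if all 14 edges of H are present in G. Then P[X_H = 1] = p^{14} = (1/7)^{14} = 1/678223072849.
Summing the indicators: E[X] = Σ_H E[X_H] = 3113510400 · p^{14} = 3113510400 · 1/678223072849 = 444787200/96889010407.
Numerically: E[X] ≈ 0.00459069.

E[X] = 3113510400 · (1/7)^{14} = 444787200/96889010407 ≈ 0.00459069.


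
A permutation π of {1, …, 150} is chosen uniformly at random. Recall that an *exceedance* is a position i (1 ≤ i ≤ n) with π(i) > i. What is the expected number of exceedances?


Write X = Σ_{i=1}^{150} X_i, where X_i = 1_{π(i) > i}.
For each fixed i, π(i) is uniform over {1, …, 150} (marginal of a uniform permutation), so P[π(i) > i] = (n − i)/n. Summing: Σ_{i=1}^{150} (n − i)/n = (0 + 1 + … + 149)/150 = 150(150 − 1)/(2·150) = (150 − 1)/2.
Hence E[X] = Σ_{i=1}^{150} (150 − i)/150 = 149/2 ≈ 74.5000.

E[X] = 149/2 = 74.5000.


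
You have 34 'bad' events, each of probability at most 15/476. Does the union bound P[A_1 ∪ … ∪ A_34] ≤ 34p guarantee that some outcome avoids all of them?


Union bound: P[∪_{i=1}^{34} A_i] ≤ Σ_i P[A_i] ≤ 34·p = 34·(15/476) = 15/14.
Numerically: 15/14 ≈ 1.071.
Is 15/14 < 1? NO.
Since the bound 15/14 is ≥ 1, the union bound is uninformative here; it does NOT by itself certify existence.

34·p = 15/14 ≈ 1.071; existence NOT certified by the union bound.


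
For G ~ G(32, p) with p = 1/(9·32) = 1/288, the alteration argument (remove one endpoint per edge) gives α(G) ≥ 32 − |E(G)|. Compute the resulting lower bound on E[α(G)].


E[|E(G)|] = C(32, 2)·p = 496 · (1/288) = 31/18.
E[α(G)] ≥ n − E[|E(G)|] = 32 − 31/18 = 545/18.
Numerically: ≈ 30.2778.
(This is only a lower bound; the true E[α(G)] may be larger.)

E[α(G)] ≥ 545/18 ≈ 30.2778.


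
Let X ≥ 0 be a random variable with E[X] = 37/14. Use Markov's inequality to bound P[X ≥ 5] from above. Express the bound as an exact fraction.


μ = E[X] = 37/14, a = 5.
Markov: P[X ≥ 5] ≤ μ/a = (37/14)/5 = 37/70.
Numerically: ≈ 0.5286.
(Since a = 5 > μ = 2.6429, the bound 37/70 is < 1 and informative.)

P[X ≥ 5] ≤ 37/70 ≈ 0.5286.


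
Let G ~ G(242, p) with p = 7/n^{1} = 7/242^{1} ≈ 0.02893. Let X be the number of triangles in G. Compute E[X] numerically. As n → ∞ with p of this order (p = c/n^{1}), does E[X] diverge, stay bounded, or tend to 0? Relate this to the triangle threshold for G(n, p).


Number of potential triangles: C(242, 3) = 2332880.
Each occurs with probability p³ ≈ (0.02893)³ ≈ 2.420182e-05.
By linearity: E[X] = C(242, 3)·p³ ≈ 2332880 · 2.420182e-05 ≈ 56.4599.
Here α = 1, so p = 7/n is exactly at the triangle threshold p ~ 1/n. Asymptotically E[X] → c³/6 = 7³/6 = 343/6 ≈ 57.1667, a bounded constant. In this regime the triangle count is asymptotically Poisson(c³/6).

E[X] ≈ 56.4599; in regime p = Θ(1/n^{1}) E[X] stays bounded (at the triangle threshold p ~ 1/n).


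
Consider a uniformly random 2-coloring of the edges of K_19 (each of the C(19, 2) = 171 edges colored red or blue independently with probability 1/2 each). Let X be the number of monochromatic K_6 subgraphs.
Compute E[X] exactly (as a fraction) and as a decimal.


Let X = Σ_S X_S over the C(19, 6) = 27132 subsets S of size 6, where X_S = 1 if the K_6 on S is monochromatic.
For a fixed S, the K_6 on S has C(6, 2) = 15 edges. P[all 15 edges red] = (1/2)^15, and likewise for blue, so P[monochromatic] = 2·(1/2)^15 = 2^{1 − 15} = 1/16384.
By linearity of expectation: E[X] = C(19, 6) · 2^{1 − 15} = 27132 · 1/16384 = 6783/4096.
Numerically: E[X] ≈ 1.65601.

E[X] = C(19,6)·2^(1−C(6,2)) = 6783/4096 ≈ 1.65601.


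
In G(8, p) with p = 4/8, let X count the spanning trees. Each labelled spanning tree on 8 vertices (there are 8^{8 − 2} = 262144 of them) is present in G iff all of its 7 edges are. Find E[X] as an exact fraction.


K_8 has 8^{8 − 2} = 262144 labelled spanning trees.
For each such spanning tree H, let X_H = 1 if all 7 edges of H are present in G. Then P[X_H = 1] = p^{7} = (1/2)^{7} = 1/128.
By linearity: E[X] = Σ_H E[X_H] = 262144 · p^{7} = 262144 · 1/128 = 2048.
Numerically: E[X] ≈ 2.05e+03.

E[X] = 262144 · (1/2)^{7} = 2048 ≈ 2.05e+03.


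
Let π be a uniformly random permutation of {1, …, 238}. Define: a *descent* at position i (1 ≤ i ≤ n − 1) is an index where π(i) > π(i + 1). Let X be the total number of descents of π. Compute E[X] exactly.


Write X = Σ X_I over i = 1, …, 237, with X_I the indicator of one descent.
There are 237 indicators.
For each fixed i, the pair (π(i), π(i+1)) is a uniformly random ordered pair of distinct values from {1, …, 238}; by symmetry P[π(i) > π(i+1)] = 1/2.
By linearity: E[X] = 237 · (1/2) = (238 − 1) · (1/2) = 237/2 ≈ 118.500000.

E[X] = 237/2 = 118.500000.


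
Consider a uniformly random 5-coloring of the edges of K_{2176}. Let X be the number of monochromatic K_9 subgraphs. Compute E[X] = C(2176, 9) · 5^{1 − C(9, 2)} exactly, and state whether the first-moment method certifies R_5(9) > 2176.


E[X] = C(2176, 9) · 5^{1 − 36} = 2964644298134342657641600 · 5^{−35} = 2964644298134342657641600/2910383045673370361328125.
As a reduced fraction: E[X] = 118585771925373706305664/116415321826934814453125 ≈ 1.018644.
Is E[X] < 1? NO.
Since E[X] ≥ 1, the first-moment bound is inconclusive at n = 2176; it does NOT by itself certify R_5(9) > 2176.

E[X] = 118585771925373706305664/116415321826934814453125 ≈ 1.018644; E[X] ≥ 1; first-moment method inconclusive here.


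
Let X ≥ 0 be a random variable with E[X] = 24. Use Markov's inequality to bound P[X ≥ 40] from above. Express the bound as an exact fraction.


μ = E[X] = 24, a = 40.
Markov: P[X ≥ 40] ≤ μ/a = (24)/40 = 3/5.
Numerically: ≈ 0.6000.
(Since a = 40 > μ = 24.0000, the bound 3/5 is < 1 and informative.)

P[X ≥ 40] ≤ 3/5 ≈ 0.6000.


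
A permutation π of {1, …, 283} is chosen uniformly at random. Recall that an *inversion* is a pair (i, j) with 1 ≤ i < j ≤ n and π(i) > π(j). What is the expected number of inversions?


Write X = Σ X_I over the C(283, 2) = 39903 pairs i < j, with X_I the indicator of one inversion.
There are 39903 indicators.
For each fixed pair i < j, the values π(i) and π(j) are two distinct elements of {1, …, 283} in uniformly random order; by symmetry P[π(i) > π(j)] = 1/2.
By linearity: E[X] = 39903 · (1/2) = C(283, 2) · (1/2) = 39903/2 = 39903/2 ≈ 19951.500000.

E[X] = 39903/2 = 19951.500000.


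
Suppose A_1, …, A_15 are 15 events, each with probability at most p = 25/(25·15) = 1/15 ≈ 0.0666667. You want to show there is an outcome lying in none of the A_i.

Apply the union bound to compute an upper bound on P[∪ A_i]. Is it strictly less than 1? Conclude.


Union bound: P[∪_{i=1}^{15} A_i] ≤ Σ_i P[A_i] ≤ 15·p = 15·(1/15) = 1.
Numerically: 1 ≈ 1.0000000.
Is 1 < 1? NO.
Since the bound 1 is ≥ 1, the union bound is uninformative here; it does NOT by itself certify existence.

15·p = 1 ≈ 1.0000000; existence NOT certified by the union bound.


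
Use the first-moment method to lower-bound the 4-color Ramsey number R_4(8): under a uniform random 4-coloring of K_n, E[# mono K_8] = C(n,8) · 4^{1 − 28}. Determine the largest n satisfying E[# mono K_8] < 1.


We need C(n, 8) · 4^{1 − 28} < 1, i.e. C(n, 8) < 4^{28 − 1} = 18014398509481984.
Check values of n near the boundary:
  n = 403: C(403, 8) = 16090020602228430; 16090020602228430 < 18014398509481984? YES
  n = 404: C(404, 8) = 16415071523485570; 16415071523485570 < 18014398509481984? YES
  n = 405: C(405, 8) = 16745853821188050; 16745853821188050 < 18014398509481984? YES
  n = 406: C(406, 8) = 17082453897995850; 17082453897995850 < 18014398509481984? YES
  n = 407: C(407, 8) = 17424959239309050; 17424959239309050 < 18014398509481984? YES
  n = 408: C(408, 8) = 17773458424095231; 17773458424095231 < 18014398509481984? YES
  n = 409: C(409, 8) = 18128041135797879; 18128041135797879 < 18014398509481984? NO
  n = 410: C(410, 8) = 18488798173326195; 18488798173326195 < 18014398509481984? NO
  n = 411: C(411, 8) = 18855821462126715; 18855821462126715 < 18014398509481984? NO
The largest n with C(n, 8) < 18014398509481984 is n = 408 (where E[X] = 17773458424095231/18014398509481984 ≈ 0.987). Hence R_4(8) > 408, i.e. R_4(8) ≥ 409.

Largest n = 408; hence R_4(8) > 408.


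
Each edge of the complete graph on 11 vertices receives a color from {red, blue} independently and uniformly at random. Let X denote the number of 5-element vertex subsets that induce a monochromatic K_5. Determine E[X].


Let X = Σ_S X_S over the C(11, 5) = 462 subsets S of size 5, where X_S = 1 if the K_5 on S is monochromatic.
For a fixed S, the K_5 on S has C(5, 2) = 10 edges. P[all 10 edges red] = (1/2)^10, and likewise for blue, so P[monochromatic] = 2·(1/2)^10 = 2^{1 − 10} = 1/512.
By linearity: E[X] = C(11, 5) · 2^{1 − 10} = 462 · 1/512 = 231/256.
Numerically: E[X] ≈ 0.902344.

E[X] = C(11,5)·2^(1−C(5,2)) = 231/256 ≈ 0.902344.


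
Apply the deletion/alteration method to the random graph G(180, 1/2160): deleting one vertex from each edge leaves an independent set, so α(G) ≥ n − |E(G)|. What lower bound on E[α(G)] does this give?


E[|E(G)|] = C(180, 2)·p = 16110 · (1/2160) = 179/24.
E[α(G)] ≥ n − E[|E(G)|] = 180 − 179/24 = 4141/24.
Numerically: ≈ 172.542.
(This is only a lower bound; the true E[α(G)] may be larger.)

E[α(G)] ≥ 4141/24 ≈ 172.542.


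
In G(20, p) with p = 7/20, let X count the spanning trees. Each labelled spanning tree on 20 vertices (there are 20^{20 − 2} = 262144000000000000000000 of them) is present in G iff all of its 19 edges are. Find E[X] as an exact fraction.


K_20 has 20^{20 − 2} = 262144000000000000000000 labelled spanning trees.
For each such spanning tree H, let X_H = 1 if all 19 edges of H are present in G. Then P[X_H = 1] = p^{19} = (7/20)^{19} = 11398895185373143/5242880000000000000000000.
By linearity: E[X] = Σ_H E[X_H] = 262144000000000000000000 · p^{19} = 262144000000000000000000 · 11398895185373143/5242880000000000000000000 = 11398895185373143/20.
Numerically: E[X] ≈ 5.7e+14.

E[X] = 262144000000000000000000 · (7/20)^{19} = 11398895185373143/20 ≈ 5.7e+14.


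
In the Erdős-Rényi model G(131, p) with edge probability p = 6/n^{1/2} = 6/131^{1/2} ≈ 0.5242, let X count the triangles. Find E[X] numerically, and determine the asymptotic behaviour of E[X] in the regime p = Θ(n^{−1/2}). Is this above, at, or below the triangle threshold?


Number of potential triangles: C(131, 3) = 366145.
Each occurs with probability p³ ≈ (0.5242)³ ≈ 1.440611e-01.
By linearity: E[X] = C(131, 3)·p³ ≈ 366145 · 1.440611e-01 ≈ 52747.2613.
Since α = 1/2 < 1, p = c/n^{1/2} ≫ 1/n is above the triangle threshold p ~ 1/n. Asymptotically E[X] ~ (c³/6)·n^{3(1−α)} = (6³/6)·n^{1.5} → ∞; triangles are abundant w.h.p.

E[X] ≈ 52747.2613; in regime p = Θ(1/n^{1/2}) E[X] diverges (above the triangle threshold p ~ 1/n).


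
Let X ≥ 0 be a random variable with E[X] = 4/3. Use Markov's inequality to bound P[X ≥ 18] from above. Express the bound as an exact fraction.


μ = E[X] = 4/3, a = 18.
Markov: P[X ≥ 18] ≤ μ/a = (4/3)/18 = 2/27.
Numerically: ≈ 0.07407.
(Since a = 18 > μ = 1.33333, the bound 2/27 is < 1 and informative.)

P[X ≥ 18] ≤ 2/27 ≈ 0.07407.


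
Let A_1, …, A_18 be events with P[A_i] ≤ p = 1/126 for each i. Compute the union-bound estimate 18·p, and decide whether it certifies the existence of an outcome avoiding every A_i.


Union bound: P[∪_{i=1}^{18} A_i] ≤ Σ_i P[A_i] ≤ 18·p = 18·(1/126) = 1/7.
Numerically: 1/7 ≈ 0.142857.
Is 1/7 < 1? YES.
Since P[∪ A_i] ≤ 1/7 < 1, the complement has P[∩ A_i^c] ≥ 1 − 1/7 = 6/7 > 0, so some outcome avoids every A_i.

18·p = 1/7 ≈ 0.142857; existence CERTIFIED by the union bound.


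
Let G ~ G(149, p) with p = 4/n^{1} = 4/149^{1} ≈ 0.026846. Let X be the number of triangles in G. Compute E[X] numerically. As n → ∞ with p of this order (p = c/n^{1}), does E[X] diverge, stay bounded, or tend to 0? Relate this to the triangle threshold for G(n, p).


Number of potential triangles: C(149, 3) = 540274.
Each occurs with probability p³ ≈ (0.026846)³ ≈ 1.9347336e-05.
By linearity: E[X] = C(149, 3)·p³ ≈ 540274 · 1.9347336e-05 ≈ 10.45286.
Here α = 1, so p = 4/n is exactly at the triangle threshold p ~ 1/n. Asymptotically E[X] → c³/6 = 4³/6 = 32/3 ≈ 10.66667, a bounded constant. In this regime the triangle count is asymptotically Poisson(c³/6).

E[X] ≈ 10.45286; in regime p = Θ(1/n^{1}) E[X] stays bounded (at the triangle threshold p ~ 1/n).


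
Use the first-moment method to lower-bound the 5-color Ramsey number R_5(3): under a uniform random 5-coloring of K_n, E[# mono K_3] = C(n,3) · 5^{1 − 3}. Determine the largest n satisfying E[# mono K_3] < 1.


We need C(n, 3) · 5^{1 − 3} < 1, i.e. C(n, 3) < 5^{3 − 1} = 25.
Check values of n near the boundary:
  n = 4: C(4, 3) = 4; 4 < 25? YES
  n = 5: C(5, 3) = 10; 10 < 25? YES
  n = 6: C(6, 3) = 20; 20 < 25? YES
  n = 7: C(7, 3) = 35; 35 < 25? NO
  n = 8: C(8, 3) = 56; 56 < 25? NO
  n = 9: C(9, 3) = 84; 84 < 25? NO
The largest n with C(n, 3) < 25 is n = 6 (where E[X] = 4/5 ≈ 0.8000000). Hence R_5(3) > 6, i.e. R_5(3) ≥ 7.

Largest n = 6; hence R_5(3) > 6.


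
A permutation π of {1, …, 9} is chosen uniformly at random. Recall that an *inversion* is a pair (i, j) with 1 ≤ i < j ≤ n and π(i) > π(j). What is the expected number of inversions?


Write X = Σ X_I over the C(9, 2) = 36 pairs i < j, with X_I the indicator of one inversion.
There are 36 indicators.
For each fixed pair i < j, the values π(i) and π(j) are two distinct elements of {1, …, 9} in uniformly random order; by symmetry P[π(i) > π(j)] = 1/2.
By linearity: E[X] = 36 · (1/2) = C(9, 2) · (1/2) = 36/2 = 18 ≈ 18.000.

E[X] = 18 = 18.000.


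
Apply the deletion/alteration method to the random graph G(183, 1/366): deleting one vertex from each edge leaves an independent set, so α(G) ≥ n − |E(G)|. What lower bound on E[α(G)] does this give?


E[|E(G)|] = C(183, 2)·p = 16653 · (1/366) = 91/2.
E[α(G)] ≥ n − E[|E(G)|] = 183 − 91/2 = 275/2.
Numerically: ≈ 137.50000.
(This is only a lower bound; the true E[α(G)] may be larger.)

E[α(G)] ≥ 275/2 ≈ 137.50000.


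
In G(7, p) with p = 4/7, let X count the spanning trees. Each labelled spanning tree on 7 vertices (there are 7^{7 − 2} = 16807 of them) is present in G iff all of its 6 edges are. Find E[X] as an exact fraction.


K_7 has 7^{7 − 2} = 16807 labelled spanning trees.
For each such spanning tree H, let X_H = 1 if all 6 edges of H are present in G. Then P[X_H = 1] = p^{6} = (4/7)^{6} = 4096/117649.
By linearity: E[X] = Σ_H E[X_H] = 16807 · p^{6} = 16807 · 4096/117649 = 4096/7.
Numerically: E[X] ≈ 585.14.

E[X] = 16807 · (4/7)^{6} = 4096/7 ≈ 585.14.


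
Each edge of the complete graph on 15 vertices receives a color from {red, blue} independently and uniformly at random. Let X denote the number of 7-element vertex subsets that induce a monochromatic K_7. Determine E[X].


Let X = Σ_S X_S over the C(15, 7) = 6435 subsets S of size 7, where X_S = 1 if the K_7 on S is monochromatic.
For a fixed S, the K_7 on S has C(7, 2) = 21 edges. P[all 21 edges red] = (1/2)^21, and likewise for blue, so P[monochromatic] = 2·(1/2)^21 = 2^{1 − 21} = 1/1048576.
By linearity: E[X] = C(15, 7) · 2^{1 − 21} = 6435 · 1/1048576 = 6435/1048576.
Numerically: E[X] ≈ 0.00614.

E[X] = C(15,7)·2^(1−C(7,2)) = 6435/1048576 ≈ 0.00614.


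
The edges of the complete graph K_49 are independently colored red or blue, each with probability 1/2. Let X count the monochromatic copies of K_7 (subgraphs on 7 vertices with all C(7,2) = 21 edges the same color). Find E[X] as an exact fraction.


Let X = Σ_S X_S over the C(49, 7) = 85900584 subsets S of size 7, where X_S = 1 if the K_7 on S is monochromatic.
For a fixed S, the K_7 on S has C(7, 2) = 21 edges. P[all 21 edges red] = (1/2)^21, and likewise for blue, so P[monochromatic] = 2·(1/2)^21 = 2^{1 − 21} = 1/1048576.
By linearity: E[X] = C(49, 7) · 2^{1 − 21} = 85900584 · 1/1048576 = 10737573/131072.
Numerically: E[X] ≈ 81.92118.

E[X] = C(49,7)·2^(1−C(7,2)) = 10737573/131072 ≈ 81.92118.


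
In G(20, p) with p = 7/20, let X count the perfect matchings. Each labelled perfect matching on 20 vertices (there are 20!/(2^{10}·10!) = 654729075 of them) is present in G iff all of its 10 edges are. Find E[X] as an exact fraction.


K_20 has 20!/(2^{10}·10!) = 654729075 labelled perfect matchings.
For each such perfect matching H, let X_H = 1 if all 10 edges of H are present in G. Then P[X_H = 1] = p^{10} = (7/20)^{10} = 282475249/10240000000000.
Summing the indicators: E[X] = Σ_H E[X_H] = 654729075 · p^{10} = 654729075 · 282475249/10240000000000 = 7397790339526587/409600000000.
Numerically: E[X] ≈ 1.81e+04.

E[X] = 654729075 · (7/20)^{10} = 7397790339526587/409600000000 ≈ 1.81e+04.


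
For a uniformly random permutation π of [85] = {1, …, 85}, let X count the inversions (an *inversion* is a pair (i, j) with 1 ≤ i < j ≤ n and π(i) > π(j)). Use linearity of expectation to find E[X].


Write X = Σ X_I over the C(85, 2) = 3570 pairs i < j, with X_I the indicator of one inversion.
There are 3570 indicators.
For each fixed pair i < j, the values π(i) and π(j) are two distinct elements of {1, …, 85} in uniformly random order; by symmetry P[π(i) > π(j)] = 1/2.
By linearity: E[X] = 3570 · (1/2) = C(85, 2) · (1/2) = 3570/2 = 1785 ≈ 1785.000000.

E[X] = 1785 = 1785.000000.


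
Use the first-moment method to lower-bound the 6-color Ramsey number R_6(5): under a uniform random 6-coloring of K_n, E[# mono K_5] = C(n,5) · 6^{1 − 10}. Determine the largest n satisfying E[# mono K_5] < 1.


We need C(n, 5) · 6^{1 − 10} < 1, i.e. C(n, 5) < 6^{10 − 1} = 10077696.
Check values of n near the boundary:
  n = 63: C(63, 5) = 7028847; 7028847 < 10077696? YES
  n = 64: C(64, 5) = 7624512; 7624512 < 10077696? YES
  n = 65: C(65, 5) = 8259888; 8259888 < 10077696? YES
  n = 66: C(66, 5) = 8936928; 8936928 < 10077696? YES
  n = 67: C(67, 5) = 9657648; 9657648 < 10077696? YES
  n = 68: C(68, 5) = 10424128; 10424128 < 10077696? NO
The largest n with C(n, 5) < 10077696 is n = 67 (where E[X] = 67067/69984 ≈ 0.958319). Hence R_6(5) > 67, i.e. R_6(5) ≥ 68.

Largest n = 67; hence R_6(5) > 67.


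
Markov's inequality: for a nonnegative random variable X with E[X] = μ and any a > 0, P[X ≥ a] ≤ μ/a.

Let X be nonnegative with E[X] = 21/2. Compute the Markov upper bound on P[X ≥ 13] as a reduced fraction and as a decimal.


μ = E[X] = 21/2, a = 13.
Markov: P[X ≥ 13] ≤ μ/a = (21/2)/13 = 21/26.
Numerically: ≈ 0.808.
(Since a = 13 > μ = 10.500, the bound 21/26 is < 1 and informative.)

P[X ≥ 13] ≤ 21/26 ≈ 0.808.


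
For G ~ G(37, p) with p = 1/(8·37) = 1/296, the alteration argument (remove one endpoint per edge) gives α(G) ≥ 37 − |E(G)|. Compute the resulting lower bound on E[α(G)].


E[|E(G)|] = C(37, 2)·p = 666 · (1/296) = 9/4.
E[α(G)] ≥ n − E[|E(G)|] = 37 − 9/4 = 139/4.
Numerically: ≈ 34.75000.
(This is only a lower bound; the true E[α(G)] may be larger.)

E[α(G)] ≥ 139/4 ≈ 34.75000.


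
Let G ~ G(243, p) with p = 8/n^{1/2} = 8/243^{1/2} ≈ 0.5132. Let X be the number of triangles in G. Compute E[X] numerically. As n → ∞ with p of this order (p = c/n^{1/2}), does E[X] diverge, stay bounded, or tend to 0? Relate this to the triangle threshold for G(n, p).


Number of potential triangles: C(243, 3) = 2362041.
Each occurs with probability p³ ≈ (0.5132)³ ≈ 1.35163849e-01.
By linearity: E[X] = C(243, 3)·p³ ≈ 2362041 · 1.35163849e-01 ≈ 319262.553123.
Since α = 1/2 < 1, p = c/n^{1/2} ≫ 1/n is above the triangle threshold p ~ 1/n. Asymptotically E[X] ~ (c³/6)·n^{3(1−α)} = (8³/6)·n^{1.5} → ∞; triangles are abundant w.h.p.

E[X] ≈ 319262.553123; in regime p = Θ(1/n^{1/2}) E[X] diverges (above the triangle threshold p ~ 1/n).


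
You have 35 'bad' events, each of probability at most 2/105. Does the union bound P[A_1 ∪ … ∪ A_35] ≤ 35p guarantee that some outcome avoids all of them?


Union bound: P[∪_{i=1}^{35} A_i] ≤ Σ_i P[A_i] ≤ 35·p = 35·(2/105) = 2/3.
Numerically: 2/3 ≈ 0.666667.
Is 2/3 < 1? YES.
Since P[∪ A_i] ≤ 2/3 < 1, the complement has P[∩ A_i^c] ≥ 1 − 2/3 = 1/3 > 0, so some outcome avoids every A_i.

35·p = 2/3 ≈ 0.666667; existence CERTIFIED by the union bound.


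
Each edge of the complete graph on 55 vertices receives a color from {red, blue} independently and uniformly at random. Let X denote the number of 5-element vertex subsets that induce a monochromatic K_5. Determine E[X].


Let X = Σ_S X_S over the C(55, 5) = 3478761 subsets S of size 5, where X_S = 1 if the K_5 on S is monochromatic.
For a fixed S, the K_5 on S has C(5, 2) = 10 edges. P[all 10 edges red] = (1/2)^10, and likewise for blue, so P[monochromatic] = 2·(1/2)^10 = 2^{1 − 10} = 1/512.
Summing: E[X] = C(55, 5) · 2^{1 − 10} = 3478761 · 1/512 = 3478761/512.
Numerically: E[X] ≈ 6794.4551.

E[X] = C(55,5)·2^(1−C(5,2)) = 3478761/512 ≈ 6794.4551.


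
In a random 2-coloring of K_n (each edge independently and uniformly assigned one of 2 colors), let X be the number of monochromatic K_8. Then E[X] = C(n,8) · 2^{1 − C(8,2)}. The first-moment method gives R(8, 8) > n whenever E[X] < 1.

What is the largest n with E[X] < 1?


We need C(n, 8) · 2^{1 − 28} < 1, i.e. C(n, 8) < 2^{28 − 1} = 134217728.
Check values of n near the boundary:
  n = 37: C(37, 8) = 38608020; 38608020 < 134217728? YES
  n = 38: C(38, 8) = 48903492; 48903492 < 134217728? YES
  n = 39: C(39, 8) = 61523748; 61523748 < 134217728? YES
  n = 40: C(40, 8) = 76904685; 76904685 < 134217728? YES
  n = 41: C(41, 8) = 95548245; 95548245 < 134217728? YES
  n = 42: C(42, 8) = 118030185; 118030185 < 134217728? YES
  n = 43: C(43, 8) = 145008513; 145008513 < 134217728? NO
  n = 44: C(44, 8) = 177232627; 177232627 < 134217728? NO
  n = 45: C(45, 8) = 215553195; 215553195 < 134217728? NO
The largest n with C(n, 8) < 134217728 is n = 42 (where E[X] = 118030185/134217728 ≈ 0.87939). Hence R(8, 8) > 42, i.e. R(8, 8) ≥ 43.

Largest n = 42; hence R(8, 8) > 42.


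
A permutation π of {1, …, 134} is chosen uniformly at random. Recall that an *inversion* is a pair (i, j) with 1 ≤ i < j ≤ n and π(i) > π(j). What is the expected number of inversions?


Write X = Σ X_I over the C(134, 2) = 8911 pairs i < j, with X_I the indicator of one inversion.
There are 8911 indicators.
For each fixed pair i < j, the values π(i) and π(j) are two distinct elements of {1, …, 134} in uniformly random order; by symmetry P[π(i) > π(j)] = 1/2.
By linearity: E[X] = 8911 · (1/2) = C(134, 2) · (1/2) = 8911/2 = 8911/2 ≈ 4455.50000.

E[X] = 8911/2 = 4455.50000.


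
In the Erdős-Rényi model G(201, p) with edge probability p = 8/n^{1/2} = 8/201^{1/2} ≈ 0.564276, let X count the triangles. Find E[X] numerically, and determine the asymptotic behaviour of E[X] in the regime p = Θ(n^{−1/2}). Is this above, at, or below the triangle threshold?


Number of potential triangles: C(201, 3) = 1333300.
Each occurs with probability p³ ≈ (0.564276)³ ≈ 1.79670127e-01.
By linearity: E[X] = C(201, 3)·p³ ≈ 1333300 · 1.79670127e-01 ≈ 239554.180362.
Since α = 1/2 < 1, p = c/n^{1/2} ≫ 1/n is above the triangle threshold p ~ 1/n. Asymptotically E[X] ~ (c³/6)·n^{3(1−α)} = (8³/6)·n^{1.5} → ∞; triangles are abundant w.h.p.

E[X] ≈ 239554.180362; in regime p = Θ(1/n^{1/2}) E[X] diverges (above the triangle threshold p ~ 1/n).
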